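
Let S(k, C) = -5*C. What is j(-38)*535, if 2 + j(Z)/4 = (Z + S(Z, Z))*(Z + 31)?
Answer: -2281240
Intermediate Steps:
j(Z) = -8 - 16*Z*(31 + Z) (j(Z) = -8 + 4*((Z - 5*Z)*(Z + 31)) = -8 + 4*((-4*Z)*(31 + Z)) = -8 + 4*(-4*Z*(31 + Z)) = -8 - 16*Z*(31 + Z))
j(-38)*535 = (-8 - 496*(-38) - 16*(-38)**2)*535 = (-8 + 18848 - 16*1444)*535 = (-8 + 18848 - 23104)*535 = -4264*535 = -2281240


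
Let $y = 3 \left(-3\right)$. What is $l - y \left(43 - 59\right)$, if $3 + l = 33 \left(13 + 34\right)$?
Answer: $1404$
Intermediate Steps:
$y = -9$
$l = 1548$ ($l = -3 + 33 \left(13 + 34\right) = -3 + 33 \cdot 47 = -3 + 1551 = 1548$)
$l - y \left(43 - 59\right) = 1548 - - 9 \left(43 - 59\right) = 1548 - \left(-9\right) \left(-16\right) = 1548 - 144 = 1404$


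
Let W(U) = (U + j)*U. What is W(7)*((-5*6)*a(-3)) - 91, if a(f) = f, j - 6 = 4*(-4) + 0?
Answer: -1981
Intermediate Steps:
j = -10 (j = 6 + (4*(-4) + 0) = 6 + (-16 + 0) = 6 - 16 = -10)
W(U) = U*(-10 + U) (W(U) = (U - 10)*U = (-10 + U)*U = U*(-10 + U))
W(7)*((-5*6)*a(-3)) - 91 = (7*(-10 + 7))*(-5*6*(-3)) - 91 = (7*(-3))*(-30*(-3)) - 91 = -21*90 - 91 = -1890 - 91 = -1981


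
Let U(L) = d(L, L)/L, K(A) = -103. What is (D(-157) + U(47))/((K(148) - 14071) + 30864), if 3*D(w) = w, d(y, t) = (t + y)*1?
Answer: -151/50070 ≈ -0.0030158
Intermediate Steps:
d(y, t) = t + y
D(w) = w/3
U(L) = 2 (U(L) = (L + L)/L = (2*L)/L = 2)
(D(-157) + U(47))/((K(148) - 14071) + 30864) = ((⅓)*(-157) + 2)/((-103 - 14071) + 30864) = (-157/3 + 2)/(-14174 + 30864) = -151/3/16690 = -151/3*1/16690 = -151/50070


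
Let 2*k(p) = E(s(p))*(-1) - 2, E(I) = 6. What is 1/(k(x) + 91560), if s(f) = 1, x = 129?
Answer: 1/91556 ≈ 1.0922e-5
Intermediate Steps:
k(p) = -4 (k(p) = (6*(-1) - 2)/2 = (-6 - 2)/2 = (½)*(-8) = -4)
1/(k(x) + 91560) = 1/(-4 + 91560) = 1/91556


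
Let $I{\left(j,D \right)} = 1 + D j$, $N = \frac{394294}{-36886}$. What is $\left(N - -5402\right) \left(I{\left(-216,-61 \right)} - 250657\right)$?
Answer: $- \frac{23613096873720}{18443} \approx -1.2803 \cdot 10^{9}$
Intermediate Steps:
$N = - \frac{197147}{18443}$ ($N = 394294 \left(- \frac{1}{36886}\right) = - \frac{197147}{18443} \approx -10.69$)
$\left(N - -5402\right) \left(I{\left(-216,-61 \right)} - 250657\right) = \left(- \frac{197147}{18443} - -5402\right) \left(\left(1 - -13176\right) - 250657\right) = \left(- \frac{197147}{18443} + \left(-176417 + 181819\right)\right) \left(\left(1 + 13176\right) - 250657\right) = \left(- \frac{197147}{18443} + 5402\right) \left(13177 - 250657\right) = \frac{99431939}{18443} \left(-237480\right) = - \frac{23613096873720}{18443}$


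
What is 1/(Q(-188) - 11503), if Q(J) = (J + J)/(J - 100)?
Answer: -36/414061 ≈ -8.6944e-5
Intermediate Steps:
Q(J) = 2*J/(-100 + J) (Q(J) = (2*J)/(-100 + J) = 2*J/(-100 + J))
1/(Q(-188) - 11503) = 1/(2*(-188)/(-100 - 188) - 11503) = 1/(2*(-188)/(-288) - 11503) = 1/(2*(-188)*(-1/288) - 11503) = 1/(47/36 - 11503) = 1/(-414061/36) = -36/414061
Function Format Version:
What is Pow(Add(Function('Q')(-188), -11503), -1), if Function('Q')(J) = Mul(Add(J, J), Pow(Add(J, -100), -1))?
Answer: Rational(-36, 414061) ≈ -8.6944e-5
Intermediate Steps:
Function('Q')(J) = Mul(2, J, Pow(Add(-100, J), -1)) (Function('Q')(J) = Mul(Mul(2, J), Pow(Add(-100, J), -1)) = Mul(2, J, Pow(Add(-100, J), -1)))
Pow(Add(Function('Q')(-188), -11503), -1) = Pow(Add(Mul(2, -188, Pow(Add(-100, -188), -1)), -11503), -1) = Pow(Add(Mul(2, -188, Pow(-288, -1)), -11503), -1) = Pow(Add(Mul(2, -188, Rational(-1, 288)), -11503), -1) = Pow(Add(Rational(47, 36), -11503), -1) = Pow(Rational(-414061, 36), -1) = Rational(-36, 414061)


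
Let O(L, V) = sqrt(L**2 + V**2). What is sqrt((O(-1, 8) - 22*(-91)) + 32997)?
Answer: sqrt(34999 + sqrt(65)) ≈ 187.10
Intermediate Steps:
sqrt((O(-1, 8) - 22*(-91)) + 32997) = sqrt((sqrt((-1)**2 + 8**2) - 22*(-91)) + 32997) = sqrt((sqrt(1 + 64) + 2002) + 32997) = sqrt((sqrt(65) + 2002) + 32997) = sqrt((2002 + sqrt(65)) + 32997) = sqrt(34999 + sqrt(65))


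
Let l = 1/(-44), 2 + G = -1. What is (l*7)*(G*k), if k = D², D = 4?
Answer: 84/11 ≈ 7.6364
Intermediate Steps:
G = -3 (G = -2 - 1 = -3)
k = 16 (k = 4² = 16)
l = -1/44 ≈ -0.022727
(l*7)*(G*k) = (-1/44*7)*(-3*16) = -7/44*(-48) = 84/11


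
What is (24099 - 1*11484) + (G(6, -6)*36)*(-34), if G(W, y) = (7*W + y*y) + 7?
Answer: -91425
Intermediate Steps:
G(W, y) = 7 + y² + 7*W (G(W, y) = (7*W + y²) + 7 = (y² + 7*W) + 7 = 7 + y² + 7*W)
(24099 - 1*11484) + (G(6, -6)*36)*(-34) = (24099 - 1*11484) + ((7 + (-6)² + 7*6)*36)*(-34) = (24099 - 11484) + ((7 + 36 + 42)*36)*(-34) = 12615 + (85*36)*(-34) = 12615 + 3060*(-34) = 12615 - 104040 = -91425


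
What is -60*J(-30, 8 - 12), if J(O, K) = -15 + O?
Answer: 2700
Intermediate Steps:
-60*J(-30, 8 - 12) = -60*(-15 - 30) = -60*(-45) = 2700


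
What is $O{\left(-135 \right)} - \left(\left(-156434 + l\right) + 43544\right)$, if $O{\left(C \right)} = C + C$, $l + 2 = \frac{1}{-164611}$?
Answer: $\frac{18538820043}{164611} \approx 1.1262 \cdot 10^{5}$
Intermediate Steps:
$l = - \frac{329223}{164611}$ ($l = -2 + \frac{1}{-164611} = -2 - \frac{1}{164611} = - \frac{329223}{164611} \approx -2.0$)
$O{\left(C \right)} = 2 C$
$O{\left(-135 \right)} - \left(\left(-156434 + l\right) + 43544\right) = 2 \left(-135\right) - \left(\left(-156434 - \frac{329223}{164611}\right) + 43544\right) = -270 - \left(- \frac{25751086397}{164611} + 43544\right) = -270 - - \frac{18583265013}{164611} = -270 + \frac{18583265013}{164611} = \frac{18538820043}{164611}$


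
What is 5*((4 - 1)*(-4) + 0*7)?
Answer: -60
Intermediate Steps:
5*((4 - 1)*(-4) + 0*7) = 5*(3*(-4) + 0) = 5*(-12 + 0) = 5*(-12) = -60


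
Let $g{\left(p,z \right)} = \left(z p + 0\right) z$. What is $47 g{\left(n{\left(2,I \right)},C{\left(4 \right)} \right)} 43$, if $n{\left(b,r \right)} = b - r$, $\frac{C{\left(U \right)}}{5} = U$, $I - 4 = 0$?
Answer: $-1616800$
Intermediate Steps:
$I = 4$ ($I = 4 + 0 = 4$)
$C{\left(U \right)} = 5 U$
$g{\left(p,z \right)} = p z^{2}$ ($g{\left(p,z \right)} = \left(p z + 0\right) z = p z z = p z^{2}$)
$47 g{\left(n{\left(2,I \right)},C{\left(4 \right)} \right)} 43 = 47 \left(2 - 4\right) \left(5 \cdot 4\right)^{2} \cdot 43 = 47 \left(2 - 4\right) 20^{2} \cdot 43 = 47 \left(\left(-2\right) 400\right) 43 = 47 \left(-800\right) 43 = \left(-37600\right) 43 = -1616800$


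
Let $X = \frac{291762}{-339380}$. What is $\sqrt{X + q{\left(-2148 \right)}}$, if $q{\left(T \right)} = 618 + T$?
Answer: $\frac{3 i \sqrt{4897848842210}}{169690} \approx 39.126 i$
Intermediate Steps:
$X = - \frac{145881}{169690}$ ($X = 291762 \left(- \frac{1}{339380}\right) = - \frac{145881}{169690} \approx -0.85969$)
$\sqrt{X + q{\left(-2148 \right)}} = \sqrt{- \frac{145881}{169690} + \left(618 - 2148\right)} = \sqrt{- \frac{145881}{169690} - 1530} = \sqrt{- \frac{259771581}{169690}} = \frac{3 i \sqrt{4897848842210}}{169690}$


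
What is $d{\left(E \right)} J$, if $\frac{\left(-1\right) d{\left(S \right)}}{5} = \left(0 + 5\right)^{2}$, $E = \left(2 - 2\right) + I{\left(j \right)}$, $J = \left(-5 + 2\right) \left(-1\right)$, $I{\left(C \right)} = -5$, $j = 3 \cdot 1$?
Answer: $-375$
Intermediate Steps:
$j = 3$
$J = 3$ ($J = \left(-3\right) \left(-1\right) = 3$)
$E = -5$ ($E = \left(2 - 2\right) - 5 = 0 - 5 = -5$)
$d{\left(S \right)} = -125$ ($d{\left(S \right)} = - 5 \left(0 + 5\right)^{2} = - 5 \cdot 5^{2} = \left(-5\right) 25 = -125$)
$d{\left(E \right)} J = \left(-125\right) 3 = -375$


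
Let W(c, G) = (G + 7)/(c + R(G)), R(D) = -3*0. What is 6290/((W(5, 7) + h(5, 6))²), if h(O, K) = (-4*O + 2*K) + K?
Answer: 78625/8 ≈ 9828.1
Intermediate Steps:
R(D) = 0
W(c, G) = (7 + G)/c (W(c, G) = (G + 7)/(c + 0) = (7 + G)/c)
h(O, K) = -4*O + 3*K
6290/((W(5, 7) + h(5, 6))²) = 6290/(((7 + 7)/5 + (-4*5 + 3*6))²) = 6290/(((⅕)*14 + (-20 + 18))²) = 6290/((14/5 - 2)²) = 6290/((⅘)²) = 6290/(16/25) = 6290*(25/16) = 78625/8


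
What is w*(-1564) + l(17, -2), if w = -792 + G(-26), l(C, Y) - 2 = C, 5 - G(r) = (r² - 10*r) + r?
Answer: 2654127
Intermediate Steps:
G(r) = 5 - r² + 9*r (G(r) = 5 - ((r² - 10*r) + r) = 5 - (r² - 9*r) = 5 + (-r² + 9*r) = 5 - r² + 9*r)
l(C, Y) = 2 + C
w = -1697 (w = -792 + (5 - 1*(-26)² + 9*(-26)) = -792 + (5 - 1*676 - 234) = -792 + (5 - 676 - 234) = -792 - 905 = -1697)
w*(-1564) + l(17, -2) = -1697*(-1564) + (2 + 17) = 2654108 + 19 = 2654127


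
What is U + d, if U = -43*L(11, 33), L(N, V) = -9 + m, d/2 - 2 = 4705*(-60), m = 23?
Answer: -565198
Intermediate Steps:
d = -564596 (d = 4 + 2*(4705*(-60)) = 4 + 2*(-282300) = 4 - 564600 = -564596)
L(N, V) = 14 (L(N, V) = -9 + 23 = 14)
U = -602 (U = -43*14 = -602)
U + d = -602 - 564596 = -565198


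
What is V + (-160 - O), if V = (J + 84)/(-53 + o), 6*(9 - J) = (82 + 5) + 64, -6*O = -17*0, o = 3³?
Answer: -25367/156 ≈ -162.61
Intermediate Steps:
o = 27
O = 0 (O = -(-17)*0/6 = -⅙*0 = 0)
J = -97/6 (J = 9 - ((82 + 5) + 64)/6 = 9 - (87 + 64)/6 = 9 - ⅙*151 = 9 - 151/6 = -97/6 ≈ -16.167)
V = -407/156 (V = (-97/6 + 84)/(-53 + 27) = (407/6)/(-26) = (407/6)*(-1/26) = -407/156 ≈ -2.6090)
V + (-160 - O) = -407/156 + (-160 - 1*0) = -407/156 + (-160 + 0) = -407/156 - 160 = -25367/156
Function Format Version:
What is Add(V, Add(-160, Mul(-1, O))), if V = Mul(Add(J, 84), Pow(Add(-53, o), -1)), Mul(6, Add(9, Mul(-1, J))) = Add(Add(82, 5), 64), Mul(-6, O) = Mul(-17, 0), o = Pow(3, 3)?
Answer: Rational(-25367, 156) ≈ -162.61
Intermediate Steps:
o = 27
O = 0 (O = Mul(Rational(-1, 6), Mul(-17, 0)) = Mul(Rational(-1, 6), 0) = 0)
J = Rational(-97, 6) (J = Add(9, Mul(Rational(-1, 6), Add(Add(82, 5), 64))) = Add(9, Mul(Rational(-1, 6), Add(87, 64))) = Add(9, Mul(Rational(-1, 6), 151)) = Add(9, Rational(-151, 6)) = Rational(-97, 6) ≈ -16.167)
V = Rational(-407, 156) (V = Mul(Add(Rational(-97, 6), 84), Pow(Add(-53, 27), -1)) = Mul(Rational(407, 6), Pow(-26, -1)) = Mul(Rational(407, 6), Rational(-1, 26)) = Rational(-407, 156) ≈ -2.6090)
Add(V, Add(-160, Mul(-1, O))) = Add(Rational(-407, 156), Add(-160, Mul(-1, 0))) = Add(Rational(-407, 156), Add(-160, 0)) = Add(Rational(-407, 156), -160) = Rational(-25367, 156)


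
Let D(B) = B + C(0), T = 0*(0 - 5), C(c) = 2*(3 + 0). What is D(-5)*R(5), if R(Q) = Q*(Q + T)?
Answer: 25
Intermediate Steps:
C(c) = 6 (C(c) = 2*3 = 6)
T = 0 (T = 0*(-5) = 0)
R(Q) = Q² (R(Q) = Q*(Q + 0) = Q*Q = Q²)
D(B) = 6 + B (D(B) = B + 6 = 6 + B)
D(-5)*R(5) = (6 - 5)*5² = 1*25 = 25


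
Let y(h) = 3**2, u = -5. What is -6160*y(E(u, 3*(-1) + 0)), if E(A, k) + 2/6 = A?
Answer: -55440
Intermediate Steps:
E(A, k) = -1/3 + A
y(h) = 9
-6160*y(E(u, 3*(-1) + 0)) = -6160*9 = -55440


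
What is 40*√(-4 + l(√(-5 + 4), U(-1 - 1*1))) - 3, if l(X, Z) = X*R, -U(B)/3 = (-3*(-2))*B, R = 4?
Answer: -3 + 80*√(-1 + I) ≈ 33.407 + 87.895*I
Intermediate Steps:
U(B) = -18*B (U(B) = -3*(-3*(-2))*B = -18*B)
l(X, Z) = 4*X (l(X, Z) = X*4 = 4*X)
40*√(-4 + l(√(-5 + 4), U(-1 - 1*1))) - 3 = 40*√(-4 + 4*√(-5 + 4)) - 3 = 40*√(-4 + 4*√(-1)) - 3 = 40*√(-4 + 4*I) - 3 = -3 + 40*√(-4 + 4*I)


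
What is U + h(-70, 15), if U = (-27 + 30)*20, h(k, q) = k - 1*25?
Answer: -35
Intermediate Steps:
h(k, q) = -25 + k (h(k, q) = k - 25 = -25 + k)
U = 60 (U = 3*20 = 60)
U + h(-70, 15) = 60 + (-25 - 70) = 60 - 95 = -35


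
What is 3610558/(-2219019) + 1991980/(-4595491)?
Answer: -21012528261598/10197481843329 ≈ -2.0606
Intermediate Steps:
3610558/(-2219019) + 1991980/(-4595491) = 3610558*(-1/2219019) + 1991980*(-1/4595491) = -3610558/2219019 - 1991980/4595491 = -21012528261598/10197481843329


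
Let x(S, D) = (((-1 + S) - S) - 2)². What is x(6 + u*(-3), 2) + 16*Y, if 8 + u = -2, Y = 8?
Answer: 137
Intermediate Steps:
u = -10 (u = -8 - 2 = -10)
x(S, D) = 9 (x(S, D) = (-1 - 2)² = (-3)² = 9)
x(6 + u*(-3), 2) + 16*Y = 9 + 16*8 = 9 + 128 = 137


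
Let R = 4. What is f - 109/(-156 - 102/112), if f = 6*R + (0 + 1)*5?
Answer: 260927/8787 ≈ 29.695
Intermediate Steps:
f = 29 (f = 6*4 + (0 + 1)*5 = 24 + 1*5 = 24 + 5 = 29)
f - 109/(-156 - 102/112) = 29 - 109/(-156 - 102/112) = 29 - 109/(-156 - 102*1/112) = 29 - 109/(-156 - 51/56) = 29 - 109/(-8787/56) = 29 - 109*(-56/8787) = 29 + 6104/8787 = 260927/8787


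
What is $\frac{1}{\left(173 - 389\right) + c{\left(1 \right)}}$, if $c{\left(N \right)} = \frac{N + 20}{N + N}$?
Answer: $- \frac{2}{411} \approx -0.0048662$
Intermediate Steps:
$c{\left(N \right)} = \frac{20 + N}{2 N}$
$\frac{1}{\left(173 - 389\right) + c{\left(1 \right)}} = \frac{1}{\left(173 - 389\right) + \frac{20 + 1}{2 \cdot 1}} = \frac{1}{\left(173 - 389\right) + \frac{1}{2} \cdot 1 \cdot 21} = \frac{1}{-216 + \frac{21}{2}} = \frac{1}{- \frac{411}{2}} = - \frac{2}{411}$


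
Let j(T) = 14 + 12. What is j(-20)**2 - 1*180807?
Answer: -180131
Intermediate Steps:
j(T) = 26
j(-20)**2 - 1*180807 = 26**2 - 1*180807 = 676 - 180807 = -180131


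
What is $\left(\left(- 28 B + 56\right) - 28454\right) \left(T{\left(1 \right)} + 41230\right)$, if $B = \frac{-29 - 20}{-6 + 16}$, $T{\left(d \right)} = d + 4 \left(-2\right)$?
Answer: $- \frac{5824974792}{5} \approx -1.165 \cdot 10^{9}$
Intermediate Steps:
$T{\left(d \right)} = -8 + d$ ($T{\left(d \right)} = d - 8 = -8 + d$)
$B = - \frac{49}{10} \approx -4.9$
$\left(\left(- 28 B + 56\right) - 28454\right) \left(T{\left(1 \right)} + 41230\right) = \left(\left(\left(-28\right) \left(- \frac{49}{10}\right) + 56\right) - 28454\right) \left(\left(-8 + 1\right) + 41230\right) = \left(\left(\frac{686}{5} + 56\right) - 28454\right) \left(-7 + 41230\right) = \left(\frac{966}{5} - 28454\right) 41223 = \left(- \frac{141304}{5}\right) 41223 = - \frac{5824974792}{5}$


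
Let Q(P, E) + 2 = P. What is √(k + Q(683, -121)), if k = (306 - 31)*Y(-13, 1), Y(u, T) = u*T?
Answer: I*√2894 ≈ 53.796*I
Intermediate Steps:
Q(P, E) = -2 + P
Y(u, T) = T*u
k = -3575 (k = (306 - 31)*(1*(-13)) = 275*(-13) = -3575)
√(k + Q(683, -121)) = √(-3575 + (-2 + 683)) = √(-3575 + 681) = √(-2894) = I*√2894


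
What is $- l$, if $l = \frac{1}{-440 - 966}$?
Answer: $\frac{1}{1406} \approx 0.00071124$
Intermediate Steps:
$l = - \frac{1}{1406}$ ($l = \frac{1}{-1406} = - \frac{1}{1406} \approx -0.00071124$)
$- l = \left(-1\right) \left(- \frac{1}{1406}\right) = \frac{1}{1406}$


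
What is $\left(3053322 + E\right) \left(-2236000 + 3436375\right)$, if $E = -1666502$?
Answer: $1664704057500$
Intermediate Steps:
$\left(3053322 + E\right) \left(-2236000 + 3436375\right) = \left(3053322 - 1666502\right) \left(-2236000 + 3436375\right) = 1386820 \cdot 1200375 = 1664704057500$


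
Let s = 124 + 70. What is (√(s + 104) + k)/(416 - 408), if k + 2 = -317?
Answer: -319/8 + √298/8 ≈ -37.717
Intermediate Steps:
k = -319 (k = -2 - 317 = -319)
s = 194
(√(s + 104) + k)/(416 - 408) = (√(194 + 104) - 319)/(416 - 408) = (√298 - 319)/8 = (-319 + √298)*(⅛) = -319/8 + √298/8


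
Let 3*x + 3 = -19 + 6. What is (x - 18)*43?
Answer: -3010/3 ≈ -1003.3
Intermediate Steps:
x = -16/3 (x = -1 + (-19 + 6)/3 = -1 + (1/3)*(-13) = -1 - 13/3 = -16/3 ≈ -5.3333)
(x - 18)*43 = (-16/3 - 18)*43 = -70/3*43 = -3010/3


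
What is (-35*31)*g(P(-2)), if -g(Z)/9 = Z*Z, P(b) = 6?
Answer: 351540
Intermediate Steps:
g(Z) = -9*Z**2 (g(Z) = -9*Z*Z = -9*Z**2)
(-35*31)*g(P(-2)) = (-35*31)*(-9*6**2) = -(-9765)*36 = -1085*(-324) = 351540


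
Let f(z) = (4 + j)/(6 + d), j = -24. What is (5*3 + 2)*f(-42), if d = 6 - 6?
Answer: -170/3 ≈ -56.667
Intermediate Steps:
d = 0
f(z) = -10/3 (f(z) = (4 - 24)/(6 + 0) = -20/6 = -20*1/6 = -10/3)
(5*3 + 2)*f(-42) = (5*3 + 2)*(-10/3) = (15 + 2)*(-10/3) = 17*(-10/3) = -170/3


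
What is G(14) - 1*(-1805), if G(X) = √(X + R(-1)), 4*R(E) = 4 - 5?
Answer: 1805 + √55/2 ≈ 1808.7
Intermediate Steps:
R(E) = -¼ (R(E) = (4 - 5)/4 = (¼)*(-1) = -¼)
G(X) = √(-¼ + X) (G(X) = √(X - ¼) = √(-¼ + X))
G(14) - 1*(-1805) = √(-1 + 4*14)/2 - 1*(-1805) = √(-1 + 56)/2 + 1805 = √55/2 + 1805 = 1805 + √55/2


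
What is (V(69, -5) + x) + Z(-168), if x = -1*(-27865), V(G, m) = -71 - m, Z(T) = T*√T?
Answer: 27799 - 336*I*√42 ≈ 27799.0 - 2177.5*I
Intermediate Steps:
Z(T) = T^(3/2)
x = 27865
(V(69, -5) + x) + Z(-168) = ((-71 - 1*(-5)) + 27865) + (-168)^(3/2) = ((-71 + 5) + 27865) - 336*I*√42 = (-66 + 27865) - 336*I*√42 = 27799 - 336*I*√42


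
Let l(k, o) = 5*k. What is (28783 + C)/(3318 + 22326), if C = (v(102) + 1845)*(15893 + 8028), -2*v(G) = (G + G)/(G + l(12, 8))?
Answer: 1191995099/692388 ≈ 1721.6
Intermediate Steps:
v(G) = -G/(60 + G) (v(G) = -(G + G)/(2*(G + 5*12)) = -2*G/(2*(G + 60)) = -2*G/(2*(60 + G)) = -G/(60 + G))
C = 1191217958/27 (C = (-1*102/(60 + 102) + 1845)*(15893 + 8028) = (-1*102/162 + 1845)*23921 = (-1*102*1/162 + 1845)*23921 = (-17/27 + 1845)*23921 = (49798/27)*23921 = 1191217958/27 ≈ 4.4119e+7)
(28783 + C)/(3318 + 22326) = (28783 + 1191217958/27)/(3318 + 22326) = (1191995099/27)/25644 = (1191995099/27)*(1/25644) = 1191995099/692388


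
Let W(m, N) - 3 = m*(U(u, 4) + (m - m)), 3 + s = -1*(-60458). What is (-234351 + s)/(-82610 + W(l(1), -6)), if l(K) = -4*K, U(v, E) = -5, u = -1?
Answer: 173896/82587 ≈ 2.1056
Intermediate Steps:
s = 60455 (s = -3 - 1*(-60458) = -3 + 60458 = 60455)
W(m, N) = 3 - 5*m (W(m, N) = 3 + m*(-5 + (m - m)) = 3 + m*(-5 + 0) = 3 + m*(-5) = 3 - 5*m)
(-234351 + s)/(-82610 + W(l(1), -6)) = (-234351 + 60455)/(-82610 + (3 - (-20))) = -173896/(-82610 + (3 - 5*(-4))) = -173896/(-82610 + (3 + 20)) = -173896/(-82610 + 23) = -173896/(-82587) = -173896*(-1/82587) = 173896/82587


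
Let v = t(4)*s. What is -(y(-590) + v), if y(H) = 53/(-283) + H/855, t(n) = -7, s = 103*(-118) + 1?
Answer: -4116798446/48393 ≈ -85070.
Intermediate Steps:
s = -12153 (s = -12154 + 1 = -12153)
y(H) = -53/283 + H/855 (y(H) = 53*(-1/283) + H*(1/855) = -53/283 + H/855)
v = 85071 (v = -7*(-12153) = 85071)
-(y(-590) + v) = -((-53/283 + (1/855)*(-590)) + 85071) = -((-53/283 - 118/171) + 85071) = -(-42457/48393 + 85071) = -1*4116798446/48393 = -4116798446/48393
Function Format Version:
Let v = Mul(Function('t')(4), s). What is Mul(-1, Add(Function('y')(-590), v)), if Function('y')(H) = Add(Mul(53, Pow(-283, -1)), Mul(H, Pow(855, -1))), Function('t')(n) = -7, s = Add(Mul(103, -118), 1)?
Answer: Rational(-4116798446, 48393) ≈ -85070.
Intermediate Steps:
s = -12153 (s = Add(-12154, 1) = -12153)
Function('y')(H) = Add(Rational(-53, 283), Mul(Rational(1, 855), H)) (Function('y')(H) = Add(Mul(53, Rational(-1, 283)), Mul(H, Rational(1, 855))) = Add(Rational(-53, 283), Mul(Rational(1, 855), H)))
v = 85071 (v = Mul(-7, -12153) = 85071)
Mul(-1, Add(Function('y')(-590), v)) = Mul(-1, Add(Add(Rational(-53, 283), Mul(Rational(1, 855), -590)), 85071)) = Mul(-1, Add(Add(Rational(-53, 283), Rational(-118, 171)), 85071)) = Mul(-1, Add(Rational(-42457, 48393), 85071)) = Mul(-1, Rational(4116798446, 48393)) = Rational(-4116798446, 48393)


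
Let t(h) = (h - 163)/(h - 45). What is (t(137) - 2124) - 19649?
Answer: -1001571/46 ≈ -21773.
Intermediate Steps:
t(h) = (-163 + h)/(-45 + h)
(t(137) - 2124) - 19649 = ((-163 + 137)/(-45 + 137) - 2124) - 19649 = (-26/92 - 2124) - 19649 = ((1/92)*(-26) - 2124) - 19649 = (-13/46 - 2124) - 19649 = -97717/46 - 19649 = -1001571/46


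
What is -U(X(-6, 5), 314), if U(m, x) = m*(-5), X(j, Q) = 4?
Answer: 20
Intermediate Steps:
U(m, x) = -5*m
-U(X(-6, 5), 314) = -(-5)*4 = -1*(-20) = 20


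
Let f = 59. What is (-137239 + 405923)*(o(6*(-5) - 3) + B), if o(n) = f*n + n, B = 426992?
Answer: 114193924208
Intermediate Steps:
o(n) = 60*n (o(n) = 59*n + n = 60*n)
(-137239 + 405923)*(o(6*(-5) - 3) + B) = (-137239 + 405923)*(60*(6*(-5) - 3) + 426992) = 268684*(60*(-30 - 3) + 426992) = 268684*(60*(-33) + 426992) = 268684*(-1980 + 426992) = 268684*425012 = 114193924208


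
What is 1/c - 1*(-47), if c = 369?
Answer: 17344/369 ≈ 47.003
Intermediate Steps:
1/c - 1*(-47) = 1/369 - 1*(-47) = 1/369 + 47 = 17344/369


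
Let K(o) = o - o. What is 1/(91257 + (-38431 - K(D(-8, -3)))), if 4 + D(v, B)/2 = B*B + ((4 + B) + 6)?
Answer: 1/52826 ≈ 1.8930e-5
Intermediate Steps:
D(v, B) = 12 + 2*B + 2*B**2 (D(v, B) = -8 + 2*(B*B + ((4 + B) + 6)) = -8 + 2*(B**2 + (10 + B)) = -8 + 2*(10 + B + B**2) = -8 + (20 + 2*B + 2*B**2) = 12 + 2*B + 2*B**2)
K(o) = 0
1/(91257 + (-38431 - K(D(-8, -3)))) = 1/(91257 + (-38431 - 1*0)) = 1/(91257 + (-38431 + 0)) = 1/(91257 - 38431) = 1/52826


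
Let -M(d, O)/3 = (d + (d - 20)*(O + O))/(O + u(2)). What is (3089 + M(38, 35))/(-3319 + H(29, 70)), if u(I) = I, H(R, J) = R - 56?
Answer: -110399/123802 ≈ -0.89174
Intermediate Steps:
H(R, J) = -56 + R
M(d, O) = -3*(d + 2*O*(-20 + d))/(2 + O) (M(d, O) = -3*(d + (d - 20)*(O + O))/(O + 2) = -3*(d + (-20 + d)*(2*O))/(2 + O) = -3*(d + 2*O*(-20 + d))/(2 + O))
(3089 + M(38, 35))/(-3319 + H(29, 70)) = (3089 + 3*(-1*38 + 40*35 - 2*35*38)/(2 + 35))/(-3319 + (-56 + 29)) = (3089 + 3*(-38 + 1400 - 2660)/37)/(-3319 - 27) = (3089 + 3*(1/37)*(-1298))/(-3346) = (3089 - 3894/37)*(-1/3346) = (110399/37)*(-1/3346) = -110399/123802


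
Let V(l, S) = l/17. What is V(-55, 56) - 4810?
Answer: -81825/17 ≈ -4813.2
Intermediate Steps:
V(l, S) = l/17 (V(l, S) = l*(1/17) = l/17)
V(-55, 56) - 4810 = (1/17)*(-55) - 4810 = -55/17 - 4810 = -81825/17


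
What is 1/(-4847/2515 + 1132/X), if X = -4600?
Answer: -578450/1257159 ≈ -0.46012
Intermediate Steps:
1/(-4847/2515 + 1132/X) = 1/(-4847/2515 + 1132/(-4600)) = 1/(-4847*1/2515 + 1132*(-1/4600)) = 1/(-4847/2515 - 283/1150) = 1/(-1257159/578450) = -578450/1257159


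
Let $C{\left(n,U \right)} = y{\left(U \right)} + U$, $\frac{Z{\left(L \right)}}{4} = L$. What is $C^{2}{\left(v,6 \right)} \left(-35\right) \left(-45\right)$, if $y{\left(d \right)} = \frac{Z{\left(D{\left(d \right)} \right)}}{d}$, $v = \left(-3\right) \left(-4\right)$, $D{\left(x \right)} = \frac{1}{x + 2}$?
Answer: $\frac{932575}{16} \approx 58286.0$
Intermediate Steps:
$D{\left(x \right)} = \frac{1}{2 + x}$
$v = 12$
$Z{\left(L \right)} = 4 L$
$y{\left(d \right)} = \frac{4}{d \left(2 + d\right)}$ ($y{\left(d \right)} = \frac{4 \frac{1}{2 + d}}{d} = \frac{4}{d \left(2 + d\right)}$)
$C{\left(n,U \right)} = U + \frac{4}{U \left(2 + U\right)}$ ($C{\left(n,U \right)} = \frac{4}{U \left(2 + U\right)} + U = U + \frac{4}{U \left(2 + U\right)}$)
$C^{2}{\left(v,6 \right)} \left(-35\right) \left(-45\right) = \left(6 + \frac{4}{6 \left(2 + 6\right)}\right)^{2} \left(-35\right) \left(-45\right) = \left(6 + 4 \cdot \frac{1}{6} \cdot \frac{1}{8}\right)^{2} \left(-35\right) \left(-45\right) = \left(6 + \frac{1}{12}\right)^{2} \left(-35\right) \left(-45\right) = \left(\frac{73}{12}\right)^{2} \left(-35\right) \left(-45\right) = \frac{5329}{144} \left(-35\right) \left(-45\right) = \left(- \frac{186515}{144}\right) \left(-45\right) = \frac{932575}{16}$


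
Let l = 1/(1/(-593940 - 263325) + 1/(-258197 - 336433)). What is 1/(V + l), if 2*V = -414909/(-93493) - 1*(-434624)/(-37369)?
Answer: -676339135572362/237462844721797398743 ≈ -2.8482e-6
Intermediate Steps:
V = -25129567211/6987479834 (V = (-414909/(-93493) - 1*(-434624)/(-37369))/2 = (-414909*(-1/93493) + 434624*(-1/37369))/2 = (414909/93493 - 434624/37369)/2 = (½)*(-25129567211/3493739917) = -25129567211/6987479834 ≈ -3.5964)
l = -33983699130/96793 (l = 1/(1/(-857265) + 1/(-594630)) = 1/(-1/857265 - 1/594630) = 1/(-96793/33983699130) = -33983699130/96793 ≈ -3.5110e+5)
1/(V + l) = 1/(-25129567211/6987479834 - 33983699130/96793) = 1/(-237462844721797398743/676339135572362) = -676339135572362/237462844721797398743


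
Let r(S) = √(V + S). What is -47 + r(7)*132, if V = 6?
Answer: -47 + 132*√13 ≈ 428.93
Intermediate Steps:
r(S) = √(6 + S)
-47 + r(7)*132 = -47 + √(6 + 7)*132 = -47 + √13*132 = -47 + 132*√13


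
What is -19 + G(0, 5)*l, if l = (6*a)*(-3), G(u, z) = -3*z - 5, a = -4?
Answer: -1459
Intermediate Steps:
G(u, z) = -5 - 3*z
l = 72 (l = (6*(-4))*(-3) = -24*(-3) = 72)
-19 + G(0, 5)*l = -19 + (-5 - 3*5)*72 = -19 + (-5 - 15)*72 = -19 - 20*72 = -19 - 1440 = -1459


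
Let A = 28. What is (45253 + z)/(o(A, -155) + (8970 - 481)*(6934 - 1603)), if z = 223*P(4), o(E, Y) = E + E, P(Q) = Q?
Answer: 9229/9050983 ≈ 0.0010197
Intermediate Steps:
o(E, Y) = 2*E
z = 892 (z = 223*4 = 892)
(45253 + z)/(o(A, -155) + (8970 - 481)*(6934 - 1603)) = (45253 + 892)/(2*28 + (8970 - 481)*(6934 - 1603)) = 46145/(56 + 8489*5331) = 46145/(56 + 45254859) = 46145/45254915 = 46145*(1/45254915) = 9229/9050983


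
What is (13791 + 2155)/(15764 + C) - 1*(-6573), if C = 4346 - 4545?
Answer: 102324691/15565 ≈ 6574.0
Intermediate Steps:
C = -199
(13791 + 2155)/(15764 + C) - 1*(-6573) = (13791 + 2155)/(15764 - 199) - 1*(-6573) = 15946/15565 + 6573 = 102324691/15565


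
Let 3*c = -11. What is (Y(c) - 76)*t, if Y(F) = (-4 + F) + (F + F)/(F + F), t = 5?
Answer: -1240/3 ≈ -413.33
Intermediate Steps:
c = -11/3 (c = (⅓)*(-11) = -11/3 ≈ -3.6667)
Y(F) = -3 + F (Y(F) = (-4 + F) + (2*F)/((2*F)) = (-4 + F) + (2*F)*(1/(2*F)) = (-4 + F) + 1 = -3 + F)
(Y(c) - 76)*t = ((-3 - 11/3) - 76)*5 = (-20/3 - 76)*5 = -248/3*5 = -1240/3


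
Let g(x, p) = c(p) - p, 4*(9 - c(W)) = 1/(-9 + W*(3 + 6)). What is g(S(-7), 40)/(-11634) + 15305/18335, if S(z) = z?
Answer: 50158396471/59897276712 ≈ 0.83741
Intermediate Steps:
c(W) = 9 - 1/(4*(-9 + 9*W)) (c(W) = 9 - 1/(4*(-9 + W*(3 + 6))) = 9 - 1/(4*(-9 + W*9)) = 9 - 1/(4*(-9 + 9*W)))
g(x, p) = -p + (-325 + 324*p)/(36*(-1 + p)) (g(x, p) = (-325 + 324*p)/(36*(-1 + p)) - p = -p + (-325 + 324*p)/(36*(-1 + p)))
g(S(-7), 40)/(-11634) + 15305/18335 = ((-325/36 - 1*40² + 10*40)/(-1 + 40))/(-11634) + 15305/18335 = ((-325/36 - 1*1600 + 400)/39)*(-1/11634) + 15305*(1/18335) = ((-325/36 - 1600 + 400)/39)*(-1/11634) + 3061/3667 = ((1/39)*(-43525/36))*(-1/11634) + 3061/3667 = -43525/1404*(-1/11634) + 3061/3667 = 43525/16334136 + 3061/3667 = 50158396471/59897276712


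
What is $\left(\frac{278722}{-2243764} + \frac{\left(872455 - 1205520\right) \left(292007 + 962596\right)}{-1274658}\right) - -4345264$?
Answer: $\frac{79554652101781279}{17023998409} \approx 4.6731 \cdot 10^{6}$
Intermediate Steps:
$\left(\frac{278722}{-2243764} + \frac{\left(872455 - 1205520\right) \left(292007 + 962596\right)}{-1274658}\right) - -4345264 = \left(278722 \left(- \frac{1}{2243764}\right) + \left(-333065\right) 1254603 \left(- \frac{1}{1274658}\right)\right) + 4345264 = \left(- \frac{139361}{1121882} - - \frac{19898302295}{60698}\right) + 4345264 = \left(- \frac{139361}{1121882} + \frac{19898302295}{60698}\right) + 4345264 = \frac{5580884679096303}{17023998409} + 4345264 = \frac{79554652101781279}{17023998409}$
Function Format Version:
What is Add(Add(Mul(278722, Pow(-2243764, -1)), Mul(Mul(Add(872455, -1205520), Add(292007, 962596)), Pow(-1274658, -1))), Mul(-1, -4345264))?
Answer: Rational(79554652101781279, 17023998409) ≈ 4.6731e+6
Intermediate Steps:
Add(Add(Mul(278722, Pow(-2243764, -1)), Mul(Mul(Add(872455, -1205520), Add(292007, 962596)), Pow(-1274658, -1))), Mul(-1, -4345264)) = Add(Add(Mul(278722, Rational(-1, 2243764)), Mul(Mul(-333065, 1254603), Rational(-1, 1274658))), 4345264) = Add(Add(Rational(-139361, 1121882), Mul(-417864348195, Rational(-1, 1274658))), 4345264) = Add(Add(Rational(-139361, 1121882), Rational(19898302295, 60698)), 4345264) = Add(Rational(5580884679096303, 17023998409), 4345264) = Rational(79554652101781279, 17023998409)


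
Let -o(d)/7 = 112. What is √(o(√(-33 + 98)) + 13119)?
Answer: √12335 ≈ 111.06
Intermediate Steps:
o(d) = -784 (o(d) = -7*112 = -784)
√(o(√(-33 + 98)) + 13119) = √(-784 + 13119) = √12335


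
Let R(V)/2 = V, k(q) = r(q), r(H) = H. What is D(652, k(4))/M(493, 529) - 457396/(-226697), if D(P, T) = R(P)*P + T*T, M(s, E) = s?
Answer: 192968726356/111761621 ≈ 1726.6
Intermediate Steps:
k(q) = q
R(V) = 2*V
D(P, T) = T² + 2*P² (D(P, T) = (2*P)*P + T*T = 2*P² + T² = T² + 2*P²)
D(652, k(4))/M(493, 529) - 457396/(-226697) = (4² + 2*652²)/493 - 457396/(-226697) = (16 + 2*425104)*(1/493) - 457396*(-1/226697) = (16 + 850208)*(1/493) + 457396/226697 = 850224*(1/493) + 457396/226697 = 850224/493 + 457396/226697 = 192968726356/111761621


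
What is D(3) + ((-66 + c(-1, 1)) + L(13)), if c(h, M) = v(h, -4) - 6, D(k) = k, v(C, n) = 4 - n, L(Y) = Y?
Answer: -48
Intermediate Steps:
c(h, M) = 2 (c(h, M) = (4 - 1*(-4)) - 6 = (4 + 4) - 6 = 8 - 6 = 2)
D(3) + ((-66 + c(-1, 1)) + L(13)) = 3 + ((-66 + 2) + 13) = 3 + (-64 + 13) = 3 - 51 = -48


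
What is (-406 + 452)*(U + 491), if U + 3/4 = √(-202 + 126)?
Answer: 45103/2 + 92*I*√19 ≈ 22552.0 + 401.02*I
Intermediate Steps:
U = -¾ + 2*I*√19 (U = -¾ + √(-202 + 126) = -¾ + √(-76) = -¾ + 2*I*√19 ≈ -0.75 + 8.7178*I)
(-406 + 452)*(U + 491) = (-406 + 452)*((-¾ + 2*I*√19) + 491) = 46*(1961/4 + 2*I*√19) = 45103/2 + 92*I*√19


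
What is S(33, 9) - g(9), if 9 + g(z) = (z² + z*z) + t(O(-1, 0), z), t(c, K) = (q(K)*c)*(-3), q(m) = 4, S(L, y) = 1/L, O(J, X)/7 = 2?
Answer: 496/33 ≈ 15.030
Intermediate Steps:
O(J, X) = 14 (O(J, X) = 7*2 = 14)
t(c, K) = -12*c (t(c, K) = (4*c)*(-3) = -12*c)
g(z) = -177 + 2*z² (g(z) = -9 + ((z² + z*z) - 12*14) = -9 + ((z² + z²) - 168) = -9 + (2*z² - 168) = -9 + (-168 + 2*z²) = -177 + 2*z²)
S(33, 9) - g(9) = 1/33 - (-177 + 2*9²) = 1/33 - (-177 + 2*81) = 1/33 - (-177 + 162) = 1/33 - 1*(-15) = 1/33 + 15 = 496/33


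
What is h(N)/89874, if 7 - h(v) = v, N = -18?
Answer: 25/89874 ≈ 0.00027817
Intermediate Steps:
h(v) = 7 - v
h(N)/89874 = (7 - 1*(-18))/89874 = (7 + 18)*(1/89874) = 25*(1/89874) = 25/89874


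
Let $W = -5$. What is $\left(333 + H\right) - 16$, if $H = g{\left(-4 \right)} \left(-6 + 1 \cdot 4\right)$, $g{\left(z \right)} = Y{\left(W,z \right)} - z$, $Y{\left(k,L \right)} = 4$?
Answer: $301$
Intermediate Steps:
$g{\left(z \right)} = 4 - z$
$H = -16$ ($H = \left(4 - -4\right) \left(-6 + 1 \cdot 4\right) = \left(4 + 4\right) \left(-6 + 4\right) = 8 \left(-2\right) = -16$)
$\left(333 + H\right) - 16 = \left(333 - 16\right) - 16 = 317 - 16 = 301$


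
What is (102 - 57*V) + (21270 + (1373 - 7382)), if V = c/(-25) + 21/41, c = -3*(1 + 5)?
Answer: 15675084/1025 ≈ 15293.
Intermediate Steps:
c = -18 (c = -3*6 = -18)
V = 1263/1025 (V = -18/(-25) + 21/41 = -18*(-1/25) + 21*(1/41) = 18/25 + 21/41 = 1263/1025 ≈ 1.2322)
(102 - 57*V) + (21270 + (1373 - 7382)) = (102 - 57*1263/1025) + (21270 + (1373 - 7382)) = (102 - 71991/1025) + (21270 - 6009) = 32559/1025 + 15261 = 15675084/1025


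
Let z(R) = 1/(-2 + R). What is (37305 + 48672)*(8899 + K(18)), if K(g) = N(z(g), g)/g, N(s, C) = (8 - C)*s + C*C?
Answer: 12266462779/16 ≈ 7.6665e+8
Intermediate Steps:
N(s, C) = C**2 + s*(8 - C) (N(s, C) = s*(8 - C) + C**2 = C**2 + s*(8 - C))
K(g) = (g**2 + 8/(-2 + g) - g/(-2 + g))/g
(37305 + 48672)*(8899 + K(18)) = (37305 + 48672)*(8899 + (8 - 1*18 + 18**2*(-2 + 18))/(18*(-2 + 18))) = 85977*(8899 + (1/18)*(8 - 18 + 324*16)/16) = 85977*(8899 + (1/18)*(1/16)*(8 - 18 + 5184)) = 85977*(8899 + (1/18)*(1/16)*5174) = 85977*(8899 + 2587/144) = 85977*(1284043/144) = 12266462779/16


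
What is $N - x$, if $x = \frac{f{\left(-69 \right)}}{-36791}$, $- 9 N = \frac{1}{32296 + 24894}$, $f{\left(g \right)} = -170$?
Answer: $- \frac{87537491}{18936695610} \approx -0.0046226$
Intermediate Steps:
$N = - \frac{1}{514710}$ ($N = - \frac{1}{9 \left(32296 + 24894\right)} = - \frac{1}{9 \cdot 57190} = \left(- \frac{1}{9}\right) \frac{1}{57190} = - \frac{1}{514710} \approx -1.9428 \cdot 10^{-6}$)
$x = \frac{170}{36791}$ ($x = - \frac{170}{-36791} = \left(-170\right) \left(- \frac{1}{36791}\right) = \frac{170}{36791} \approx 0.0046207$)
$N - x = - \frac{1}{514710} - \frac{170}{36791} = - \frac{87537491}{18936695610}$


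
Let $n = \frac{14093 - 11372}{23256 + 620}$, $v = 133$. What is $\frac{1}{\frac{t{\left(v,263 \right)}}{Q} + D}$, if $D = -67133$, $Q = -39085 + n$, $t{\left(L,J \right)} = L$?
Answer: $- \frac{933190739}{62647897056795} \approx -1.4896 \cdot 10^{-5}$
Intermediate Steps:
$n = \frac{2721}{23876} \approx 0.11396$
$Q = - \frac{933190739}{23876}$ ($Q = -39085 + \frac{2721}{23876} = - \frac{933190739}{23876} \approx -39085.0$)
$\frac{1}{\frac{t{\left(v,263 \right)}}{Q} + D} = \frac{1}{\frac{133}{- \frac{933190739}{23876}} - 67133} = \frac{1}{133 \left(- \frac{23876}{933190739}\right) - 67133} = \frac{1}{- \frac{3175508}{933190739} - 67133} = \frac{1}{- \frac{62647897056795}{933190739}} = - \frac{933190739}{62647897056795}$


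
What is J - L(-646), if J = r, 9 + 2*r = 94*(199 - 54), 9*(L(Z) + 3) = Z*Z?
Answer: -711989/18 ≈ -39555.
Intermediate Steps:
L(Z) = -3 + Z**2/9 (L(Z) = -3 + (Z*Z)/9 = -3 + Z**2/9)
r = 13621/2 (r = -9/2 + (94*(199 - 54))/2 = -9/2 + (94*145)/2 = -9/2 + (1/2)*13630 = -9/2 + 6815 = 13621/2 ≈ 6810.5)
J = 13621/2 ≈ 6810.5
J - L(-646) = 13621/2 - (-3 + (1/9)*(-646)**2) = 13621/2 - (-3 + (1/9)*417316) = 13621/2 - (-3 + 417316/9) = 13621/2 - 1*417289/9 = 13621/2 - 417289/9 = -711989/18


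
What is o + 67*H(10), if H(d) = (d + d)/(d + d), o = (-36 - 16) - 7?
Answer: 8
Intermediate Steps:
o = -59 (o = -52 - 7 = -59)
H(d) = 1 (H(d) = (2*d)/((2*d)) = (2*d)*(1/(2*d)) = 1)
o + 67*H(10) = -59 + 67*1 = -59 + 67 = 8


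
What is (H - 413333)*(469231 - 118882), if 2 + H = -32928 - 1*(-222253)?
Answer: -78481679490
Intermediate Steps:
H = 189323 (H = -2 + (-32928 - 1*(-222253)) = -2 + (-32928 + 222253) = -2 + 189325 = 189323)
(H - 413333)*(469231 - 118882) = (189323 - 413333)*(469231 - 118882) = -224010*350349 = -78481679490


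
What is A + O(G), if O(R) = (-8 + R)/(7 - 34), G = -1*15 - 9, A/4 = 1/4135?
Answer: 132428/111645 ≈ 1.1862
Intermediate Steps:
A = 4/4135 ≈ 0.00096735
G = -24 (G = -15 - 9 = -24)
O(R) = 8/27 - R/27 (O(R) = (-8 + R)/(-27) = (-8 + R)*(-1/27) = 8/27 - R/27)
A + O(G) = 4/4135 + (8/27 - 1/27*(-24)) = 4/4135 + (8/27 + 8/9) = 4/4135 + 32/27 = 132428/111645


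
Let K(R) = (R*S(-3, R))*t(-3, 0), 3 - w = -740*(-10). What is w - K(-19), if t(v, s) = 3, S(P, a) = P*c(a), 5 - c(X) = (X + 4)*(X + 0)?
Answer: 40483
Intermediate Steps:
c(X) = 5 - X*(4 + X) (c(X) = 5 - (X + 4)*(X + 0) = 5 - (4 + X)*X = 5 - X*(4 + X))
S(P, a) = P*(5 - a² - 4*a)
w = -7397 (w = 3 - (-740)*(-10) = 3 - 1*7400 = 3 - 7400 = -7397)
K(R) = 3*R*(-15 + 3*R² + 12*R) (K(R) = (R*(-3*(5 - R² - 4*R)))*3 = (R*(-15 + 3*R² + 12*R))*3 = 3*R*(-15 + 3*R² + 12*R))
w - K(-19) = -7397 - 9*(-19)*(-5 + (-19)² + 4*(-19)) = -7397 - 9*(-19)*(-5 + 361 - 76) = -7397 - 9*(-19)*280 = -7397 - 1*(-47880) = -7397 + 47880 = 40483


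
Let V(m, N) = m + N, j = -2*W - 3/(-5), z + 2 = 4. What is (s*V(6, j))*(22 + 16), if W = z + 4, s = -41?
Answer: 42066/5 ≈ 8413.2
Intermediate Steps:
z = 2 (z = -2 + 4 = 2)
W = 6 (W = 2 + 4 = 6)
j = -57/5 (j = -2*6 - 3/(-5) = -12 - 3*(-⅕) = -12 + ⅗ = -57/5 ≈ -11.400)
V(m, N) = N + m
(s*V(6, j))*(22 + 16) = (-41*(-57/5 + 6))*(22 + 16) = -41*(-27/5)*38 = (1107/5)*38 = 42066/5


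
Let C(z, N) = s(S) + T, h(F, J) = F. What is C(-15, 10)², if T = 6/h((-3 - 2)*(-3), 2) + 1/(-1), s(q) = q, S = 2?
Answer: 49/25 ≈ 1.9600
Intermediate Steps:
T = -⅗ (T = 6/(((-3 - 2)*(-3))) + 1/(-1) = 6/((-5*(-3))) + 1*(-1) = 6/15 - 1 = 6*(1/15) - 1 = ⅖ - 1 = -⅗ ≈ -0.60000)
C(z, N) = 7/5 (C(z, N) = 2 - ⅗ = 7/5)
C(-15, 10)² = (7/5)² = 49/25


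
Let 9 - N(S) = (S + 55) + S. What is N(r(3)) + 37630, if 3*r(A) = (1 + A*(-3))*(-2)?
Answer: 112720/3 ≈ 37573.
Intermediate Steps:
r(A) = -2/3 + 2*A (r(A) = ((1 + A*(-3))*(-2))/3 = ((1 - 3*A)*(-2))/3 = (-2 + 6*A)/3 = -2/3 + 2*A)
N(S) = -46 - 2*S (N(S) = 9 - ((S + 55) + S) = 9 - ((55 + S) + S) = 9 - (55 + 2*S) = 9 + (-55 - 2*S) = -46 - 2*S)
N(r(3)) + 37630 = (-46 - 2*(-2/3 + 2*3)) + 37630 = (-46 - 2*(-2/3 + 6)) + 37630 = (-46 - 2*16/3) + 37630 = (-46 - 32/3) + 37630 = -170/3 + 37630 = 112720/3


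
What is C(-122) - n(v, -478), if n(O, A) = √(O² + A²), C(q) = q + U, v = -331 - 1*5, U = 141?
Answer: 19 - 26*√505 ≈ -565.28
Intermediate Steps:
v = -336 (v = -331 - 5 = -336)
C(q) = 141 + q (C(q) = q + 141 = 141 + q)
n(O, A) = √(A² + O²)
C(-122) - n(v, -478) = (141 - 122) - √((-478)² + (-336)²) = 19 - √(228484 + 112896) = 19 - √341380 = 19 - 26*√505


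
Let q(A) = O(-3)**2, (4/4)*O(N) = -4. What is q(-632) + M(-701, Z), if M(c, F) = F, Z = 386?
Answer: 402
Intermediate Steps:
O(N) = -4
q(A) = 16 (q(A) = (-4)**2 = 16)
q(-632) + M(-701, Z) = 16 + 386 = 402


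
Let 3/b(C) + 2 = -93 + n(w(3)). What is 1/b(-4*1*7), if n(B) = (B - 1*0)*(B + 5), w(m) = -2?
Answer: -101/3 ≈ -33.667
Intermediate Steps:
n(B) = B*(5 + B) (n(B) = (B + 0)*(5 + B) = B*(5 + B))
b(C) = -3/101 (b(C) = 3/(-2 + (-93 - 2*(5 - 2))) = 3/(-2 + (-93 - 2*3)) = 3/(-2 + (-93 - 6)) = 3/(-2 - 99) = 3/(-101) = 3*(-1/101) = -3/101)
1/b(-4*1*7) = 1/(-3/101) = -101/3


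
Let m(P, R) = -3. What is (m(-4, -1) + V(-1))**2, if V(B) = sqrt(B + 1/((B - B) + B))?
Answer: (3 - I*sqrt(2))**2 ≈ 7.0 - 8.4853*I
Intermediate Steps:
V(B) = sqrt(B + 1/B) (V(B) = sqrt(B + 1/(0 + B)) = sqrt(B + 1/B))
(m(-4, -1) + V(-1))**2 = (-3 + sqrt(-1 + 1/(-1)))**2 = (-3 + sqrt(-1 - 1))**2 = (-3 + sqrt(-2))**2 = (-3 + I*sqrt(2))**2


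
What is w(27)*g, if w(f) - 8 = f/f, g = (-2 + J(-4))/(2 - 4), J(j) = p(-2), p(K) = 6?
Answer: -18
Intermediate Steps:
J(j) = 6
g = -2 (g = (-2 + 6)/(2 - 4) = 4/(-2) = 4*(-1/2) = -2)
w(f) = 9 (w(f) = 8 + f/f = 8 + 1 = 9)
w(27)*g = 9*(-2) = -18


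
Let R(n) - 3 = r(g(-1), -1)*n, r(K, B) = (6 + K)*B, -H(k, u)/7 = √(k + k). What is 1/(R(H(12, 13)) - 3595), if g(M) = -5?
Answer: -449/1612661 - 7*√6/6450644 ≈ -0.00028108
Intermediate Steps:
H(k, u) = -7*√2*√k (H(k, u) = -7*√(k + k) = -7*√2*√k)
r(K, B) = B*(6 + K)
R(n) = 3 - n (R(n) = 3 + (-(6 - 5))*n = 3 + (-1*1)*n = 3 - n)
1/(R(H(12, 13)) - 3595) = 1/((3 - (-7)*√2*√12) - 3595) = 1/((3 - (-7)*√2*2*√3) - 3595) = 1/((3 - (-14)*√6) - 3595) = 1/((3 + 14*√6) - 3595) = 1/(-3592 + 14*√6)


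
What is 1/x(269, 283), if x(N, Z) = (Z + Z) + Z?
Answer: 1/849 ≈ 0.0011779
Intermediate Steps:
x(N, Z) = 3*Z (x(N, Z) = 2*Z + Z = 3*Z)
1/x(269, 283) = 1/(3*283) = 1/849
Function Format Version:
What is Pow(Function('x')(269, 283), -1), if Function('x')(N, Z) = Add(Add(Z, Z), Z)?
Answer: Rational(1, 849) ≈ 0.0011779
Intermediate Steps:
Function('x')(N, Z) = Mul(3, Z) (Function('x')(N, Z) = Add(Mul(2, Z), Z) = Mul(3, Z))
Pow(Function('x')(269, 283), -1) = Pow(Mul(3, 283), -1) = Pow(849, -1) = Rational(1, 849)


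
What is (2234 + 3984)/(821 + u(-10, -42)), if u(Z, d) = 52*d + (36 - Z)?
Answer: -6218/1317 ≈ -4.7213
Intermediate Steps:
u(Z, d) = 36 - Z + 52*d
(2234 + 3984)/(821 + u(-10, -42)) = (2234 + 3984)/(821 + (36 - 1*(-10) + 52*(-42))) = 6218/(821 + (36 + 10 - 2184)) = 6218/(821 - 2138) = 6218/(-1317) = 6218*(-1/1317) = -6218/1317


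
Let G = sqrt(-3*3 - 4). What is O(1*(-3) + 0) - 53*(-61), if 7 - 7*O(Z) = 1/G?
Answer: 3234 + I*sqrt(13)/91 ≈ 3234.0 + 0.039621*I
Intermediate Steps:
G = I*sqrt(13) (G = sqrt(-9 - 4) = sqrt(-13) = I*sqrt(13) ≈ 3.6056*I)
O(Z) = 1 + I*sqrt(13)/91 (O(Z) = 1 - (-I*sqrt(13)/13)/7 = 1 - (-1)*I*sqrt(13)/91 = 1 + I*sqrt(13)/91)
O(1*(-3) + 0) - 53*(-61) = (1 + I*sqrt(13)/91) - 53*(-61) = (1 + I*sqrt(13)/91) + 3233 = 3234 + I*sqrt(13)/91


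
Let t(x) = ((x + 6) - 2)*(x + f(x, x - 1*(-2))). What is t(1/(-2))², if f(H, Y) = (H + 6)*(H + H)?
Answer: 441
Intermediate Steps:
f(H, Y) = 2*H*(6 + H) (f(H, Y) = (6 + H)*(2*H) = 2*H*(6 + H))
t(x) = (4 + x)*(x + 2*x*(6 + x)) (t(x) = ((x + 6) - 2)*(x + 2*x*(6 + x)) = ((6 + x) - 2)*(x + 2*x*(6 + x)) = (4 + x)*(x + 2*x*(6 + x)))
t(1/(-2))² = ((52 + 2*(1/(-2))² + 21/(-2))/(-2))² = (-(52 + 2*(-½)² + 21*(-½))/2)² = (-(52 + 2*(¼) - 21/2)/2)² = (-(52 + ½ - 21/2)/2)² = (-½*42)² = (-21)² = 441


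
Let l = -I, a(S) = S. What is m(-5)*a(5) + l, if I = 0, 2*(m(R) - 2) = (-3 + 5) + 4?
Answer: 25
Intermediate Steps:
m(R) = 5 (m(R) = 2 + ((-3 + 5) + 4)/2 = 2 + (2 + 4)/2 = 2 + (½)*6 = 2 + 3 = 5)
l = 0 (l = -1*0 = 0)
m(-5)*a(5) + l = 5*5 + 0 = 25 + 0 = 25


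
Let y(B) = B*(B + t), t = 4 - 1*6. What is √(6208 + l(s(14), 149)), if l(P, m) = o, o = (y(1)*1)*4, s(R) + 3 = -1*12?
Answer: 2*√1551 ≈ 78.766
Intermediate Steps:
t = -2 (t = 4 - 6 = -2)
y(B) = B*(-2 + B) (y(B) = B*(B - 2) = B*(-2 + B))
s(R) = -15 (s(R) = -3 - 1*12 = -3 - 12 = -15)
o = -4 (o = ((1*(-2 + 1))*1)*4 = ((1*(-1))*1)*4 = -1*1*4 = -1*4 = -4)
l(P, m) = -4
√(6208 + l(s(14), 149)) = √(6208 - 4) = √6204 = 2*√1551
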